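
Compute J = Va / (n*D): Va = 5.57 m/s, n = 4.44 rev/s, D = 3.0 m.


Formula: J = Va / (n * D)
Step 1 — n * D = 4.44 * 3.0 = 13.32
Step 2 — J = 5.57 / 13.32 ≈ 0.41817 (5 s.f.)

0.41817


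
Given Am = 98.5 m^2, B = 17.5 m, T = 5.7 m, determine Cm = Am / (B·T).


Formula: Cm = Am / (B * T)
Step 1 — B * T = 17.5 * 5.7 = 99.75 m^2
Step 2 — Cm = 98.5 / 99.75 ≈ 0.98747 (5 s.f.)

0.98747


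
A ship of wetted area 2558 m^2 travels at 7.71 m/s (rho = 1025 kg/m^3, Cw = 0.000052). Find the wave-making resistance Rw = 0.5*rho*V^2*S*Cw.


Formula: Rw = 0.5 * rho * V^2 * S * Cw
Step 1 — V^2 = 7.71^2 = 59.4441
Step 2 — 0.5 * rho * V^2 = 0.5 * 1025 * 59.4441 = 30465.10125
Step 3 — Rw = 30465.10125 * 2558 * 0.000052 ≈ 4052.3 N (5 s.f.)

4052.3 N


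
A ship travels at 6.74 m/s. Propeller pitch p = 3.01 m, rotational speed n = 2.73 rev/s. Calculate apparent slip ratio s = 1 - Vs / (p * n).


Formula: s = 1 - Vs / (p * n)
Step 1 — p * n = 3.01 * 2.73 = 8.2173
Step 2 — Vs / (p*n) = 6.74 / 8.2173 = 0.820221 (6 d.p.)
Step 3 — s = 1 - 0.820221 = 0.179779

0.179779


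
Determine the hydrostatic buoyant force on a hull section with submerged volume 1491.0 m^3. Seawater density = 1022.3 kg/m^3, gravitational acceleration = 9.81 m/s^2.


Formula: Fb = rho * g * V
Substituting: Fb = 1022.3 * 9.81 * 1491.0
Intermediate: 1022.3 * 9.81 = 10028.763
Result: Fb = 10028.763 * 1491.0 ≈ 14953000 N (5 s.f.)

14953000 N


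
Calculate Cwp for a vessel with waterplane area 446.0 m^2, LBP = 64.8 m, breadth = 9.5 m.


Formula: Cwp = Aw / (L * B)
Step 1 — L * B = 64.8 * 9.5 = 615.6 m^2
Step 2 — Cwp = 446.0 / 615.6 ≈ 0.72450 (5 s.f.)

0.72450


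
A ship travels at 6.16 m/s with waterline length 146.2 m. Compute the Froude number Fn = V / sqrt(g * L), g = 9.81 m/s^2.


Formula: Fn = V / sqrt(g * L)
Step 1 — g * L = 9.81 * 146.2 = 1434.222
Step 2 — sqrt(g * L) = sqrt(1434.222) = 37.871124
Step 3 — Fn = 6.16 / 37.871124 ≈ 0.16266 (5 s.f.)

0.16266


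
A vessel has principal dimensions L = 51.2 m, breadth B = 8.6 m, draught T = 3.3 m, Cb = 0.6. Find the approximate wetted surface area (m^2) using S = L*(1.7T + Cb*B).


Formula: S = 1.7*L*T + V/T with V = Cb*L*B*T, i.e. S = L * (1.7*T + Cb*B)
Step 1 — 1.7*T = 1.7 * 3.3 = 5.61 m
Step 2 — Cb*B = 0.6 * 8.6 = 5.16 m
Step 3 — 1.7*T + Cb*B = 5.61 + 5.16 = 10.77 m
Step 4 — S = 51.2 * 10.77 ≈ 551.42 m^2 (5 s.f.)

551.42 m^2


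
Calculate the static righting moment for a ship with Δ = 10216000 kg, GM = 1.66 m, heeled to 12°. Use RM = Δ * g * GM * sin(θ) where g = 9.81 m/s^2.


Formula: GZ = GM * sin(theta); RM = disp * g * GZ
Step 1 — GZ = 1.66 * sin(12°) = 1.66 * 0.207912 = 0.345134 m
Step 2 — RM = 10216000 * 9.81 * 0.345134 ≈ 34589000 N·m (5 s.f.)

34589000 N·m


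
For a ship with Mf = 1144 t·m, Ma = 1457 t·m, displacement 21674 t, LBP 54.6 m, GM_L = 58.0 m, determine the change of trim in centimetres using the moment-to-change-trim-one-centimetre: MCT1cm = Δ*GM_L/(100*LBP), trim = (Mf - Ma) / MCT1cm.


Formula: net trimming moment = Mf - Ma; MCT1cm = Δ*GM_L/(100*LBP); trim = net moment / MCT1cm
Step 1 — net trimming moment = 1144 - 1457 = -313 t·m
Step 2 — MCT1cm = 21674 * 58.0 / (100 * 54.6) = 230.2366 t·m/cm
Step 3 — trim = -313 / 230.2366 ≈ -1.3595 cm (5 s.f.)

-1.3595 cm


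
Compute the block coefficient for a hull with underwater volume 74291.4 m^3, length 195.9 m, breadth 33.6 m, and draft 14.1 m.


Formula: Cb = V / (L * B * T)
Step 1 — L * B * T = 195.9 * 33.6 * 14.1 = 92809.584 m^3
Step 2 — Cb = 74291.4 / 92809.584 ≈ 0.80047 (5 s.f.)

0.80047


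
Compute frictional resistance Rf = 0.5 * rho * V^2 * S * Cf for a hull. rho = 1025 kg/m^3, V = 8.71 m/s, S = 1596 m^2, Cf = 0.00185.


Formula: Rf = 0.5 * rho * V^2 * S * Cf
Step 1 — V^2 = 8.71^2 = 75.8641
Step 2 — 0.5 * rho * V^2 = 0.5 * 1025 * 75.8641 = 38880.35125
Step 3 — Rf = 38880.35125 * 1596 * 0.00185 ≈ 114800 N (5 s.f.)

114800 N


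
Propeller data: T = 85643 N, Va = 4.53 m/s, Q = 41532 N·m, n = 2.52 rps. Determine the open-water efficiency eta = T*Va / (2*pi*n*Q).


Formula: eta = T * Va / (2 * pi * n * Q)
Step 1 — numerator = T * Va = 85643 * 4.53 = 387962.79
Step 2 — 2 * pi * n = 2 * pi * 2.52 = 15.833627
Step 3 — denominator = 15.833627 * 41532 = 657602.2
Step 4 — eta = 387962.79 / 657602.2 ≈ 0.58997 (5 s.f.)

0.58997


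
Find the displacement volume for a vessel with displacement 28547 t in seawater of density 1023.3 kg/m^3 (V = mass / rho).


Formula: V = mass / rho
Step 1 — convert tonnes to kg: 28547 t * 1000 = 28547000 kg
Step 2 — V = 28547000 / 1023.3 ≈ 27897 m^3 (5 s.f.)

27897 m^3


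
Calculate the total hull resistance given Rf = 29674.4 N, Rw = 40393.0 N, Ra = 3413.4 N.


Formula: Rt = Rf + Rw + Ra
Substituting: Rt = 29674.4 + 40393.0 + 3413.4
Result: Rt = 73480.8 N

73480.8 N


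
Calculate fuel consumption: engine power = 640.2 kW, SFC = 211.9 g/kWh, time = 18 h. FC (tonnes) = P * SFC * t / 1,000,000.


Formula: FC (tonnes) = P * SFC * t / 1,000,000
Step 1 — P * SFC * t = 640.2 * 211.9 * 18 = 2441850.84 g
Step 2 — FC (tonnes) = 2441850.84 / 1,000,000 ≈ 2.4419 tonnes (5 s.f.)

2.4419 tonnes


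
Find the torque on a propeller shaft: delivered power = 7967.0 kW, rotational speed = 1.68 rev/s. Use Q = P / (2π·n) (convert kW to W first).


Formula: Q = P_W / (2 * pi * n)
Step 1 — P_W = 7967.0 kW * 1000 = 7967000.0 W
Step 2 — 2 * pi * n = 2 * pi * 1.68 = 10.555751
Step 3 — Q = 7967000.0 / 10.555751 ≈ 754750 N·m (5 s.f.)

754750 N·m


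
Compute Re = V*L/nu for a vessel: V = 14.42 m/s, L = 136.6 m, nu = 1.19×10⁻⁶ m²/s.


Formula: Re = V * L / nu
Step 1 — V * L = 14.42 * 136.6 = 1969.772 m^2/s
Step 2 — Re = 1969.772 / 1.19e-6 = 1.66e+09

1.66e+09


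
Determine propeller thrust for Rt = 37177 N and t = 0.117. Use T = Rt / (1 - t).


Formula: T = Rt / (1 - t)
Step 1 — (1 - t) = 1 - 0.117 = 0.883
Step 2 — T = 37177 / 0.883 ≈ 42103 N (5 s.f.)

42103 N


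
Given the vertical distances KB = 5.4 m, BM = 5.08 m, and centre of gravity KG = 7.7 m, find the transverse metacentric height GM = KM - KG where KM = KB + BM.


Formula: GM = KB + BM - KG
Step 1 — KM = KB + BM = 5.4 + 5.08 = 10.48 m
Step 2 — GM = KM - KG = 10.48 - 7.7 = 2.78 m

2.78 m


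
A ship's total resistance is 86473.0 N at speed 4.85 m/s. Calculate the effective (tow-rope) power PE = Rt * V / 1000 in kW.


Formula: PE = Rt * V / 1000 (kW)
Step 1 — PE (W) = 86473.0 * 4.85 = 419394.05 W
Step 2 — PE (kW) = 419394.05 / 1000 ≈ 419.39 kW (5 s.f.)

419.39 kW


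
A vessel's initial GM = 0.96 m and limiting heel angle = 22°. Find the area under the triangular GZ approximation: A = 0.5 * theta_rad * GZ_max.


Formula: GZ_max = GM * sin(theta); Area = 0.5 * theta_rad * GZ_max
Step 1 — GZ_max = 0.96 * sin(22°) = 0.96 * 0.374607 = 0.359623 m
Step 2 — theta_rad = 22 * pi/180 = 0.383972 rad
Step 3 — Area = 0.5 * 0.383972 * 0.359623 ≈ 0.069043 m·rad (5 s.f.)

0.069043 m·rad


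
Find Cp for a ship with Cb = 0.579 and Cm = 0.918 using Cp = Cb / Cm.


Formula: Cp = Cb / Cm
Substituting: Cp = 0.579 / 0.918
Result: Cp ≈ 0.63072 (5 s.f.)

0.63072


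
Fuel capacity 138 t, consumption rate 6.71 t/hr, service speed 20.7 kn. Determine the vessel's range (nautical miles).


Formula: endurance = fuel / rate; range = endurance * speed
Step 1 — endurance = 138 / 6.71 = 20.5663 hours
Step 2 — range = 20.5663 * 20.7 ≈ 425.72 nautical miles (5 s.f.)

425.72 NM


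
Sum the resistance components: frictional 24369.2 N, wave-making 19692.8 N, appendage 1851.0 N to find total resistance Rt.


Formula: Rt = Rf + Rw + Ra
Substituting: Rt = 24369.2 + 19692.8 + 1851.0
Result: Rt = 45913.0 N

45913.0 N


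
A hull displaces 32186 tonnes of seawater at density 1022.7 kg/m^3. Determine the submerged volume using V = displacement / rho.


Formula: V = mass / rho
Step 1 — convert tonnes to kg: 32186 t * 1000 = 32186000 kg
Step 2 — V = 32186000 / 1022.7 ≈ 31472 m^3 (5 s.f.)

31472 m^3


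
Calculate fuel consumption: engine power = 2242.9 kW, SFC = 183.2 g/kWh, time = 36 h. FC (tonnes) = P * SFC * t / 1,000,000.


Formula: FC (tonnes) = P * SFC * t / 1,000,000
Step 1 — P * SFC * t = 2242.9 * 183.2 * 36 = 14792374.08 g
Step 2 — FC (tonnes) = 14792374.08 / 1,000,000 ≈ 14.792 tonnes (5 s.f.)

14.792 tonnes


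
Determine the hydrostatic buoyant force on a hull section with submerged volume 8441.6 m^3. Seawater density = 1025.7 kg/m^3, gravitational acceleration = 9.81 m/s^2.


Formula: Fb = rho * g * V
Substituting: Fb = 1025.7 * 9.81 * 8441.6
Intermediate: 1025.7 * 9.81 = 10062.117
Result: Fb = 10062.117 * 8441.6 ≈ 84940000 N (5 s.f.)

84940000 N


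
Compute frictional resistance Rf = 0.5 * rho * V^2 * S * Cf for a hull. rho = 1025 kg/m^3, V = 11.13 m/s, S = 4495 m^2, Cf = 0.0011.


Formula: Rf = 0.5 * rho * V^2 * S * Cf
Step 1 — V^2 = 11.13^2 = 123.8769
Step 2 — 0.5 * rho * V^2 = 0.5 * 1025 * 123.8769 = 63486.91125
Step 3 — Rf = 63486.91125 * 4495 * 0.0011 ≈ 313910 N (5 s.f.)

313910 N


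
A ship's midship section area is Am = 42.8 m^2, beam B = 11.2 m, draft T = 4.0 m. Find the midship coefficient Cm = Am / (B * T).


Formula: Cm = Am / (B * T)
Step 1 — B * T = 11.2 * 4.0 = 44.8 m^2
Step 2 — Cm = 42.8 / 44.8 ≈ 0.95536 (5 s.f.)

0.95536


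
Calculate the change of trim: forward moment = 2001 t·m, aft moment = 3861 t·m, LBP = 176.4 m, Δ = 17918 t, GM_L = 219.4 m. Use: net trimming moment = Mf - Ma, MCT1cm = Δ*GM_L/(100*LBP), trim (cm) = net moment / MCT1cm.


Formula: net trimming moment = Mf - Ma; MCT1cm = Δ*GM_L/(100*LBP); trim = net moment / MCT1cm
Step 1 — net trimming moment = 2001 - 3861 = -1860 t·m
Step 2 — MCT1cm = 17918 * 219.4 / (100 * 176.4) = 222.8577 t·m/cm
Step 3 — trim = -1860 / 222.8577 ≈ -8.3461 cm (5 s.f.)

-8.3461 cm


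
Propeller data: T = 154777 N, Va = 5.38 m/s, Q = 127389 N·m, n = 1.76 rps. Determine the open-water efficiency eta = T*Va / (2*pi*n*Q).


Formula: eta = T * Va / (2 * pi * n * Q)
Step 1 — numerator = T * Va = 154777 * 5.38 = 832700.26
Step 2 — 2 * pi * n = 2 * pi * 1.76 = 11.058406
Step 3 — denominator = 11.058406 * 127389 = 1408719.28
Step 4 — eta = 832700.26 / 1408719.28 ≈ 0.59110 (5 s.f.)

0.59110


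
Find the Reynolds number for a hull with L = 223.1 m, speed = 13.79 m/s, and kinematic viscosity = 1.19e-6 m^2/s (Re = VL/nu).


Formula: Re = V * L / nu
Step 1 — V * L = 13.79 * 223.1 = 3076.549 m^2/s
Step 2 — Re = 3076.549 / 1.19e-6 = 2.59e+09

2.59e+09


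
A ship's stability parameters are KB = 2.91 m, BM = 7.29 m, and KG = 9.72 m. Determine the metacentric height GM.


Formula: GM = KB + BM - KG
Step 1 — KM = KB + BM = 2.91 + 7.29 = 10.2 m
Step 2 — GM = KM - KG = 10.2 - 9.72 = 0.48 m

0.48 m


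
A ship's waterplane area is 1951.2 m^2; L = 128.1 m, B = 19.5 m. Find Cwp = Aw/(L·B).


Formula: Cwp = Aw / (L * B)
Step 1 — L * B = 128.1 * 19.5 = 2497.95 m^2
Step 2 — Cwp = 1951.2 / 2497.95 ≈ 0.78112 (5 s.f.)

0.78112


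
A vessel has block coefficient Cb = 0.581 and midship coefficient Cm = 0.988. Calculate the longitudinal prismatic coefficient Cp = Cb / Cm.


Formula: Cp = Cb / Cm
Substituting: Cp = 0.581 / 0.988
Result: Cp ≈ 0.58806 (5 s.f.)

0.58806


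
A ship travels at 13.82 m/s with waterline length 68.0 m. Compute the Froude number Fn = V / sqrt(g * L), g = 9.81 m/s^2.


Formula: Fn = V / sqrt(g * L)
Step 1 — g * L = 9.81 * 68.0 = 667.08
Step 2 — sqrt(g * L) = sqrt(667.08) = 25.827892
Step 3 — Fn = 13.82 / 25.827892 ≈ 0.53508 (5 s.f.)

0.53508


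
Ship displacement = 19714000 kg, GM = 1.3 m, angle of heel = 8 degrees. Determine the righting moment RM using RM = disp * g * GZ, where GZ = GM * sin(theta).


Formula: GZ = GM * sin(theta); RM = disp * g * GZ
Step 1 — GZ = 1.3 * sin(8°) = 1.3 * 0.139173 = 0.180925 m
Step 2 — RM = 19714000 * 9.81 * 0.180925 ≈ 34990000 N·m (5 s.f.)

34990000 N·m


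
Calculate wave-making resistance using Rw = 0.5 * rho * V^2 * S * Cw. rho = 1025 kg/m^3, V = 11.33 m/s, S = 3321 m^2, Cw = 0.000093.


Formula: Rw = 0.5 * rho * V^2 * S * Cw
Step 1 — V^2 = 11.33^2 = 128.3689
Step 2 — 0.5 * rho * V^2 = 0.5 * 1025 * 128.3689 = 65789.06125
Step 3 — Rw = 65789.06125 * 3321 * 0.000093 ≈ 20319 N (5 s.f.)

20319 N


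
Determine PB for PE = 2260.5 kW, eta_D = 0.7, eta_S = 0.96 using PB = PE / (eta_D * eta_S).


Formula: PB = PE / (eta_D * eta_S)
Step 1 — combined efficiency = eta_D * eta_S = 0.7 * 0.96 = 0.672
Step 2 — PB = 2260.5 / 0.672 ≈ 3363.8 kW (5 s.f.)

3363.8 kW


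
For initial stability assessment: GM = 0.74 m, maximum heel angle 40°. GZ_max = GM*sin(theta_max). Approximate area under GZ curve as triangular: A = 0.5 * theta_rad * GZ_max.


Formula: GZ_max = GM * sin(theta); Area = 0.5 * theta_rad * GZ_max
Step 1 — GZ_max = 0.74 * sin(40°) = 0.74 * 0.642788 = 0.475663 m
Step 2 — theta_rad = 40 * pi/180 = 0.698132 rad
Step 3 — Area = 0.5 * 0.698132 * 0.475663 ≈ 0.16604 m·rad (5 s.f.)

0.16604 m·rad


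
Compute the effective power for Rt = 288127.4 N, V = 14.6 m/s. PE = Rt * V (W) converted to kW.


Formula: PE = Rt * V / 1000 (kW)
Step 1 — PE (W) = 288127.4 * 14.6 = 4206660.04 W
Step 2 — PE (kW) = 4206660.04 / 1000 ≈ 4206.7 kW (5 s.f.)

4206.7 kW


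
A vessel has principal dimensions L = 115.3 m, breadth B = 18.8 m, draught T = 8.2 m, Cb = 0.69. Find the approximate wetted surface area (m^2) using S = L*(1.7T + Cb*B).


Formula: S = 1.7*L*T + V/T with V = Cb*L*B*T, i.e. S = L * (1.7*T + Cb*B)
Step 1 — 1.7*T = 1.7 * 8.2 = 13.94 m
Step 2 — Cb*B = 0.69 * 18.8 = 12.972 m
Step 3 — 1.7*T + Cb*B = 13.94 + 12.972 = 26.912 m
Step 4 — S = 115.3 * 26.912 ≈ 3103.0 m^2 (5 s.f.)

3103.0 m^2


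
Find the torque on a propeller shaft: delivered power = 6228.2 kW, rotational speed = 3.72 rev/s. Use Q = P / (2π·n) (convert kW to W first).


Formula: Q = P_W / (2 * pi * n)
Step 1 — P_W = 6228.2 kW * 1000 = 6228200.0 W
Step 2 — 2 * pi * n = 2 * pi * 3.72 = 23.373449
Step 3 — Q = 6228200.0 / 23.373449 ≈ 266460 N·m (5 s.f.)

266460 N·m


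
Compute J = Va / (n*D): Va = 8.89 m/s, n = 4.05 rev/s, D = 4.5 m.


Formula: J = Va / (n * D)
Step 1 — n * D = 4.05 * 4.5 = 18.225
Step 2 — J = 8.89 / 18.225 ≈ 0.48779 (5 s.f.)

0.48779


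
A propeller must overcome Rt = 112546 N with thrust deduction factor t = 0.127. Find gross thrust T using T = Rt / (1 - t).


Formula: T = Rt / (1 - t)
Step 1 — (1 - t) = 1 - 0.127 = 0.873
Step 2 — T = 112546 / 0.873 ≈ 128920 N (5 s.f.)

128920 N


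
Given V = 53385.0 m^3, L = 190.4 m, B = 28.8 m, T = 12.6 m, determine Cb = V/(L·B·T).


Formula: Cb = V / (L * B * T)
Step 1 — L * B * T = 190.4 * 28.8 * 12.6 = 69092.352 m^3
Step 2 — Cb = 53385.0 / 69092.352 ≈ 0.77266 (5 s.f.)

0.77266


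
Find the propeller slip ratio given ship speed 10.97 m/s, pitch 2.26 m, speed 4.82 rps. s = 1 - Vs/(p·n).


Formula: s = 1 - Vs / (p * n)
Step 1 — p * n = 2.26 * 4.82 = 10.8932
Step 2 — Vs / (p*n) = 10.97 / 10.8932 = 1.00705 (6 d.p.)
Step 3 — s = 1 - 1.00705 = -0.00705

-0.00705


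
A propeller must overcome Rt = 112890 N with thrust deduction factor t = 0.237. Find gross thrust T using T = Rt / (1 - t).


Formula: T = Rt / (1 - t)
Step 1 — (1 - t) = 1 - 0.237 = 0.763
Step 2 — T = 112890 / 0.763 ≈ 147960 N (5 s.f.)

147960 N


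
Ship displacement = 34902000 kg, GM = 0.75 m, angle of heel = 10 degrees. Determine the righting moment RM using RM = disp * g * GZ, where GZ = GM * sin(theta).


Formula: GZ = GM * sin(theta); RM = disp * g * GZ
Step 1 — GZ = 0.75 * sin(10°) = 0.75 * 0.173648 = 0.130236 m
Step 2 — RM = 34902000 * 9.81 * 0.130236 ≈ 44591000 N·m (5 s.f.)

44591000 N·m


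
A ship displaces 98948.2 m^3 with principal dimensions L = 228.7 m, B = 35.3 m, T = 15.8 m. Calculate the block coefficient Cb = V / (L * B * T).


Formula: Cb = V / (L * B * T)
Step 1 — L * B * T = 228.7 * 35.3 * 15.8 = 127555.138 m^3
Step 2 — Cb = 98948.2 / 127555.138 ≈ 0.77573 (5 s.f.)

0.77573


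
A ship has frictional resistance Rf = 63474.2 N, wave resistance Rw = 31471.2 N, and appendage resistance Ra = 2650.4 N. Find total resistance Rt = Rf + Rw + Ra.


Formula: Rt = Rf + Rw + Ra
Substituting: Rt = 63474.2 + 31471.2 + 2650.4
Result: Rt = 97595.8 N

97595.8 N


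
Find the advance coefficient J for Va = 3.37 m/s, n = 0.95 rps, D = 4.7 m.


Formula: J = Va / (n * D)
Step 1 — n * D = 0.95 * 4.7 = 4.465
Step 2 — J = 3.37 / 4.465 ≈ 0.75476 (5 s.f.)

0.75476


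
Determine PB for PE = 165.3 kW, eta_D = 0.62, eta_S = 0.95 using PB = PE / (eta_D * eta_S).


Formula: PB = PE / (eta_D * eta_S)
Step 1 — combined efficiency = eta_D * eta_S = 0.62 * 0.95 = 0.589
Step 2 — PB = 165.3 / 0.589 ≈ 280.65 kW (5 s.f.)

280.65 kW


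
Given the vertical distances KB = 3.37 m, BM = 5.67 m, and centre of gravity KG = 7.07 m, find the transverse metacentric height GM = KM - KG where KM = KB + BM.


Formula: GM = KB + BM - KG
Step 1 — KM = KB + BM = 3.37 + 5.67 = 9.04 m
Step 2 — GM = KM - KG = 9.04 - 7.07 = 1.97 m

1.97 m


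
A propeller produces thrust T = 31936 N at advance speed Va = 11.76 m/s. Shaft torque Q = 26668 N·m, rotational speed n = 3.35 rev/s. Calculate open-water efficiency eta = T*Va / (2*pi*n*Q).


Formula: eta = T * Va / (2 * pi * n * Q)
Step 1 — numerator = T * Va = 31936 * 11.76 = 375567.36
Step 2 — 2 * pi * n = 2 * pi * 3.35 = 21.048671
Step 3 — denominator = 21.048671 * 26668 = 561325.96
Step 4 — eta = 375567.36 / 561325.96 ≈ 0.66907 (5 s.f.)

0.66907


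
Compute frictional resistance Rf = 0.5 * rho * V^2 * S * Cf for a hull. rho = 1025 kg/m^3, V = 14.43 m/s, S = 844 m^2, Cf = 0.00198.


Formula: Rf = 0.5 * rho * V^2 * S * Cf
Step 1 — V^2 = 14.43^2 = 208.2249
Step 2 — 0.5 * rho * V^2 = 0.5 * 1025 * 208.2249 = 106715.26125
Step 3 — Rf = 106715.26125 * 844 * 0.00198 ≈ 178330 N (5 s.f.)

178330 N


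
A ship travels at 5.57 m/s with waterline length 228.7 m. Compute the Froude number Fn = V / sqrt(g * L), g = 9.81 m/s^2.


Formula: Fn = V / sqrt(g * L)
Step 1 — g * L = 9.81 * 228.7 = 2243.547
Step 2 — sqrt(g * L) = sqrt(2243.547) = 47.366095
Step 3 — Fn = 5.57 / 47.366095 ≈ 0.11759 (5 s.f.)

0.11759


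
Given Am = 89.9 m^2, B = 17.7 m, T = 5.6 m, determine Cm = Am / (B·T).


Formula: Cm = Am / (B * T)
Step 1 — B * T = 17.7 * 5.6 = 99.12 m^2
Step 2 — Cm = 89.9 / 99.12 ≈ 0.90698 (5 s.f.)

0.90698


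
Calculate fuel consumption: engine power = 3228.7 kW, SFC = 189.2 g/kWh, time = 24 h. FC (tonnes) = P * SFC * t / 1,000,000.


Formula: FC (tonnes) = P * SFC * t / 1,000,000
Step 1 — P * SFC * t = 3228.7 * 189.2 * 24 = 14660880.96 g
Step 2 — FC (tonnes) = 14660880.96 / 1,000,000 ≈ 14.661 tonnes (5 s.f.)

14.661 tonnes


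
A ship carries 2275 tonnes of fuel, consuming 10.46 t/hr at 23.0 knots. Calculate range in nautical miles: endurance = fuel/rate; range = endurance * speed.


Formula: endurance = fuel / rate; range = endurance * speed
Step 1 — endurance = 2275 / 10.46 = 217.4952 hours
Step 2 — range = 217.4952 * 23.0 ≈ 5002.4 nautical miles (5 s.f.)

5002.4 NM


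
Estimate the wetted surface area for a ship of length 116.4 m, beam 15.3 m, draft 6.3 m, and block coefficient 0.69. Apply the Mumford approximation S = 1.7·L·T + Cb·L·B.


Formula: S = 1.7*L*T + V/T with V = Cb*L*B*T, i.e. S = L * (1.7*T + Cb*B)
Step 1 — 1.7*T = 1.7 * 6.3 = 10.71 m
Step 2 — Cb*B = 0.69 * 15.3 = 10.557 m
Step 3 — 1.7*T + Cb*B = 10.71 + 10.557 = 21.267 m
Step 4 — S = 116.4 * 21.267 ≈ 2475.5 m^2 (5 s.f.)

2475.5 m^2


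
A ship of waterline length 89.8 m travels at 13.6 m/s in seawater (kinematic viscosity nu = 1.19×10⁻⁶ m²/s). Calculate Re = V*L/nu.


Formula: Re = V * L / nu
Step 1 — V * L = 13.6 * 89.8 = 1221.28 m^2/s
Step 2 — Re = 1221.28 / 1.19e-6 = 1.03e+09

1.03e+09


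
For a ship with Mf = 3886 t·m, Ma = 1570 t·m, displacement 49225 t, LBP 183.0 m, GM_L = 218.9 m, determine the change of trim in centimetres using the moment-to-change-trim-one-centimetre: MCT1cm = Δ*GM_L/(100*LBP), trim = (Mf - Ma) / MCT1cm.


Formula: net trimming moment = Mf - Ma; MCT1cm = Δ*GM_L/(100*LBP); trim = net moment / MCT1cm
Step 1 — net trimming moment = 3886 - 1570 = 2316 t·m
Step 2 — MCT1cm = 49225 * 218.9 / (100 * 183.0) = 588.8171 t·m/cm
Step 3 — trim = 2316 / 588.8171 ≈ 3.9333 cm (5 s.f.)

3.9333 cm


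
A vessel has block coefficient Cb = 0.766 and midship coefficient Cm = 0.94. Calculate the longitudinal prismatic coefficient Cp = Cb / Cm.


Formula: Cp = Cb / Cm
Substituting: Cp = 0.766 / 0.94
Result: Cp ≈ 0.81489 (5 s.f.)

0.81489


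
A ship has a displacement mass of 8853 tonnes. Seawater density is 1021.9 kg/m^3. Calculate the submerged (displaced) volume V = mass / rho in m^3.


Formula: V = mass / rho
Step 1 — convert tonnes to kg: 8853 t * 1000 = 8853000 kg
Step 2 — V = 8853000 / 1021.9 ≈ 8663.3 m^3 (5 s.f.)

8663.3 m^3


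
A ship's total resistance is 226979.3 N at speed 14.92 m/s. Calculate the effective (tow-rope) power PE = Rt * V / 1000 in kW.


Formula: PE = Rt * V / 1000 (kW)
Step 1 — PE (W) = 226979.3 * 14.92 = 3386531.156 W
Step 2 — PE (kW) = 3386531.156 / 1000 ≈ 3386.5 kW (5 s.f.)

3386.5 kW


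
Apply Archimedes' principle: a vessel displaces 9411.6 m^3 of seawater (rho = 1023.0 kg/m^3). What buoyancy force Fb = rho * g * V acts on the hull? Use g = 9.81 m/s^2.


Formula: Fb = rho * g * V
Substituting: Fb = 1023.0 * 9.81 * 9411.6
Intermediate: 1023.0 * 9.81 = 10035.63
Result: Fb = 10035.63 * 9411.6 ≈ 94451000 N (5 s.f.)

94451000 N


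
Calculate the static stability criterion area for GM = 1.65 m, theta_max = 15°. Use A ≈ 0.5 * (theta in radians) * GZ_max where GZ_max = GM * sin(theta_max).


Formula: GZ_max = GM * sin(theta); Area = 0.5 * theta_rad * GZ_max
Step 1 — GZ_max = 1.65 * sin(15°) = 1.65 * 0.258819 = 0.427051 m
Step 2 — theta_rad = 15 * pi/180 = 0.261799 rad
Step 3 — Area = 0.5 * 0.261799 * 0.427051 ≈ 0.055901 m·rad (5 s.f.)

0.055901 m·rad


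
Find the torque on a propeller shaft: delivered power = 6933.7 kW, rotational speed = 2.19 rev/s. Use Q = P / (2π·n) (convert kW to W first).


Formula: Q = P_W / (2 * pi * n)
Step 1 — P_W = 6933.7 kW * 1000 = 6933700.0 W
Step 2 — 2 * pi * n = 2 * pi * 2.19 = 13.760176
Step 3 — Q = 6933700.0 / 13.760176 ≈ 503900 N·m (5 s.f.)

503900 N·m


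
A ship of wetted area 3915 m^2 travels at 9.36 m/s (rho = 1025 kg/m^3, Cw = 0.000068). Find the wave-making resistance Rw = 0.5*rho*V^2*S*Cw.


Formula: Rw = 0.5 * rho * V^2 * S * Cw
Step 1 — V^2 = 9.36^2 = 87.6096
Step 2 — 0.5 * rho * V^2 = 0.5 * 1025 * 87.6096 = 44899.92
Step 3 — Rw = 44899.92 * 3915 * 0.000068 ≈ 11953 N (5 s.f.)

11953 N


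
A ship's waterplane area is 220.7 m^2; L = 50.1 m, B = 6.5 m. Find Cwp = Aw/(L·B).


Formula: Cwp = Aw / (L * B)
Step 1 — L * B = 50.1 * 6.5 = 325.65 m^2
Step 2 — Cwp = 220.7 / 325.65 ≈ 0.67772 (5 s.f.)

0.67772


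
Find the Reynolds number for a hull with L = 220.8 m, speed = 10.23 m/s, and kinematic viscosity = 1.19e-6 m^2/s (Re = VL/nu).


Formula: Re = V * L / nu
Step 1 — V * L = 10.23 * 220.8 = 2258.784 m^2/s
Step 2 — Re = 2258.784 / 1.19e-6 = 1.90e+09

1.90e+09


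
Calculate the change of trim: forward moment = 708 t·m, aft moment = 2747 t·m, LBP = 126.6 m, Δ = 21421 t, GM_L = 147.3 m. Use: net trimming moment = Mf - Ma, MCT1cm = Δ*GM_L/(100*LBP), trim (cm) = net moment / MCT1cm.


Formula: net trimming moment = Mf - Ma; MCT1cm = Δ*GM_L/(100*LBP); trim = net moment / MCT1cm
Step 1 — net trimming moment = 708 - 2747 = -2039 t·m
Step 2 — MCT1cm = 21421 * 147.3 / (100 * 126.6) = 249.2349 t·m/cm
Step 3 — trim = -2039 / 249.2349 ≈ -8.1810 cm (5 s.f.)

-8.1810 cm


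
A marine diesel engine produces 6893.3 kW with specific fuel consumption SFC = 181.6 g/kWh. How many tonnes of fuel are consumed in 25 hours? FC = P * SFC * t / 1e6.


Formula: FC (tonnes) = P * SFC * t / 1,000,000
Step 1 — P * SFC * t = 6893.3 * 181.6 * 25 = 31295582.0 g
Step 2 — FC (tonnes) = 31295582.0 / 1,000,000 ≈ 31.296 tonnes (5 s.f.)

31.296 tonnes


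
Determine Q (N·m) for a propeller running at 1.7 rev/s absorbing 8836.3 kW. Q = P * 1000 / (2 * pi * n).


Formula: Q = P_W / (2 * pi * n)
Step 1 — P_W = 8836.3 kW * 1000 = 8836300.0 W
Step 2 — 2 * pi * n = 2 * pi * 1.7 = 10.681415
Step 3 — Q = 8836300.0 / 10.681415 ≈ 827260 N·m (5 s.f.)

827260 N·m


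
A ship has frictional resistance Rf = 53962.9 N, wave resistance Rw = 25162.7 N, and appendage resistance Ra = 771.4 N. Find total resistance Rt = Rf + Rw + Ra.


Formula: Rt = Rf + Rw + Ra
Substituting: Rt = 53962.9 + 25162.7 + 771.4
Result: Rt = 79897.0 N

79897.0 N


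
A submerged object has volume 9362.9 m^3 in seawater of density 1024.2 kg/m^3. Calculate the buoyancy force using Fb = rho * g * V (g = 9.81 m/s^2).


Formula: Fb = rho * g * V
Substituting: Fb = 1024.2 * 9.81 * 9362.9
Intermediate: 1024.2 * 9.81 = 10047.402
Result: Fb = 10047.402 * 9362.9 ≈ 94073000 N (5 s.f.)

94073000 N


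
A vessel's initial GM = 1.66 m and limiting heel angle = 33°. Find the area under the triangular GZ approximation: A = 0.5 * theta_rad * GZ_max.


Formula: GZ_max = GM * sin(theta); Area = 0.5 * theta_rad * GZ_max
Step 1 — GZ_max = 1.66 * sin(33°) = 1.66 * 0.544639 = 0.904101 m
Step 2 — theta_rad = 33 * pi/180 = 0.575959 rad
Step 3 — Area = 0.5 * 0.575959 * 0.904101 ≈ 0.26036 m·rad (5 s.f.)

0.26036 m·rad


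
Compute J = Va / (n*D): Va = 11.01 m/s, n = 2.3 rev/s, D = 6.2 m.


Formula: J = Va / (n * D)
Step 1 — n * D = 2.3 * 6.2 = 14.26
Step 2 — J = 11.01 / 14.26 ≈ 0.77209 (5 s.f.)

0.77209


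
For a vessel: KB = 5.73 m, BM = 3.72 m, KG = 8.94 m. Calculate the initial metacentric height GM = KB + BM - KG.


Formula: GM = KB + BM - KG
Step 1 — KM = KB + BM = 5.73 + 3.72 = 9.45 m
Step 2 — GM = KM - KG = 9.45 - 8.94 = 0.51 m

0.51 m


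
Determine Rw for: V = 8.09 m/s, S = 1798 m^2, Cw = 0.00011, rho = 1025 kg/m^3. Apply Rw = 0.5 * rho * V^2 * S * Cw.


Formula: Rw = 0.5 * rho * V^2 * S * Cw
Step 1 — V^2 = 8.09^2 = 65.4481
Step 2 — 0.5 * rho * V^2 = 0.5 * 1025 * 65.4481 = 33542.15125
Step 3 — Rw = 33542.15125 * 1798 * 0.00011 ≈ 6634.0 N (5 s.f.)

6634.0 N


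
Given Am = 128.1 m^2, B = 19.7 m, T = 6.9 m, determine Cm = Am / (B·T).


Formula: Cm = Am / (B * T)
Step 1 — B * T = 19.7 * 6.9 = 135.93 m^2
Step 2 — Cm = 128.1 / 135.93 ≈ 0.94240 (5 s.f.)

0.94240


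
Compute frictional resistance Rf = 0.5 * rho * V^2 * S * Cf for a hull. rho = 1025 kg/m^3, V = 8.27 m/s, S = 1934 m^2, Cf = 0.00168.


Formula: Rf = 0.5 * rho * V^2 * S * Cf
Step 1 — V^2 = 8.27^2 = 68.3929
Step 2 — 0.5 * rho * V^2 = 0.5 * 1025 * 68.3929 = 35051.36125
Step 3 — Rf = 35051.36125 * 1934 * 0.00168 ≈ 113890 N (5 s.f.)

113890 N


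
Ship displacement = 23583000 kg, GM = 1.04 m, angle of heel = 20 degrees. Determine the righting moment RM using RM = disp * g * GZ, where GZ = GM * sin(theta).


Formula: GZ = GM * sin(theta); RM = disp * g * GZ
Step 1 — GZ = 1.04 * sin(20°) = 1.04 * 0.34202 = 0.355701 m
Step 2 — RM = 23583000 * 9.81 * 0.355701 ≈ 82291000 N·m (5 s.f.)

82291000 N·m


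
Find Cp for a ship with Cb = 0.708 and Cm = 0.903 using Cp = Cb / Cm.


Formula: Cp = Cb / Cm
Substituting: Cp = 0.708 / 0.903
Result: Cp ≈ 0.78405 (5 s.f.)

0.78405


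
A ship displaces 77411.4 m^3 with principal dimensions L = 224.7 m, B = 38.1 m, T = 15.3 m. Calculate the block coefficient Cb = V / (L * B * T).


Formula: Cb = V / (L * B * T)
Step 1 — L * B * T = 224.7 * 38.1 * 15.3 = 130984.371 m^3
Step 2 — Cb = 77411.4 / 130984.371 ≈ 0.59100 (5 s.f.)

0.59100


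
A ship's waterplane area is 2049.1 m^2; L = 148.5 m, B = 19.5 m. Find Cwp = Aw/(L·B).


Formula: Cwp = Aw / (L * B)
Step 1 — L * B = 148.5 * 19.5 = 2895.75 m^2
Step 2 — Cwp = 2049.1 / 2895.75 ≈ 0.70762 (5 s.f.)

0.70762


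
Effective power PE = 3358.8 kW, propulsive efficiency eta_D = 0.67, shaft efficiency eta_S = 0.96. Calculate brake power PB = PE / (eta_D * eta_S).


Formula: PB = PE / (eta_D * eta_S)
Step 1 — combined efficiency = eta_D * eta_S = 0.67 * 0.96 = 0.6432
Step 2 — PB = 3358.8 / 0.6432 ≈ 5222.0 kW (5 s.f.)

5222.0 kW


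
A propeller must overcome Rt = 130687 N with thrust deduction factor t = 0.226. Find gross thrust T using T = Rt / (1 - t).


Formula: T = Rt / (1 - t)
Step 1 — (1 - t) = 1 - 0.226 = 0.774
Step 2 — T = 130687 / 0.774 ≈ 168850 N (5 s.f.)

168850 N


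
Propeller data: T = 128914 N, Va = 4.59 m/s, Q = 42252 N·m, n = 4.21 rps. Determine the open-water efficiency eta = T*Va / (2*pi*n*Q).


Formula: eta = T * Va / (2 * pi * n * Q)
Step 1 — numerator = T * Va = 128914 * 4.59 = 591715.26
Step 2 — 2 * pi * n = 2 * pi * 4.21 = 26.45221
Step 3 — denominator = 26.45221 * 42252 = 1117658.78
Step 4 — eta = 591715.26 / 1117658.78 ≈ 0.52942 (5 s.f.)

0.52942


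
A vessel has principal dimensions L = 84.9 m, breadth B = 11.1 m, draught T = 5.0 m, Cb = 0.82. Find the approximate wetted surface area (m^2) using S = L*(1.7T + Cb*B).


Formula: S = 1.7*L*T + V/T with V = Cb*L*B*T, i.e. S = L * (1.7*T + Cb*B)
Step 1 — 1.7*T = 1.7 * 5.0 = 8.5 m
Step 2 — Cb*B = 0.82 * 11.1 = 9.102 m
Step 3 — 1.7*T + Cb*B = 8.5 + 9.102 = 17.602 m
Step 4 — S = 84.9 * 17.602 ≈ 1494.4 m^2 (5 s.f.)

1494.4 m^2


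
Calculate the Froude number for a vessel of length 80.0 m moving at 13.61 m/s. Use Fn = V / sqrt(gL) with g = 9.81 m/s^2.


Formula: Fn = V / sqrt(g * L)
Step 1 — g * L = 9.81 * 80.0 = 784.8
Step 2 — sqrt(g * L) = sqrt(784.8) = 28.014282
Step 3 — Fn = 13.61 / 28.014282 ≈ 0.48582 (5 s.f.)

0.48582


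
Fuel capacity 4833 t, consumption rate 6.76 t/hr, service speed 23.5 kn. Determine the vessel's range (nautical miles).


Formula: endurance = fuel / rate; range = endurance * speed
Step 1 — endurance = 4833 / 6.76 = 714.9408 hours
Step 2 — range = 714.9408 * 23.5 ≈ 16801 nautical miles (5 s.f.)

16801 NM


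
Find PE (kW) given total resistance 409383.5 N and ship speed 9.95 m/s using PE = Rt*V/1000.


Formula: PE = Rt * V / 1000 (kW)
Step 1 — PE (W) = 409383.5 * 9.95 = 4073365.825 W
Step 2 — PE (kW) = 4073365.825 / 1000 ≈ 4073.4 kW (5 s.f.)

4073.4 kW


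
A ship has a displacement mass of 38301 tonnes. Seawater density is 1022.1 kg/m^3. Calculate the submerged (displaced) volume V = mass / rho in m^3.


Formula: V = mass / rho
Step 1 — convert tonnes to kg: 38301 t * 1000 = 38301000 kg
Step 2 — V = 38301000 / 1022.1 ≈ 37473 m^3 (5 s.f.)

37473 m^3


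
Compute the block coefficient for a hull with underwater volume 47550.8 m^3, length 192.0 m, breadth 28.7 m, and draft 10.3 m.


Formula: Cb = V / (L * B * T)
Step 1 — L * B * T = 192.0 * 28.7 * 10.3 = 56757.12 m^3
Step 2 — Cb = 47550.8 / 56757.12 ≈ 0.83779 (5 s.f.)

0.83779


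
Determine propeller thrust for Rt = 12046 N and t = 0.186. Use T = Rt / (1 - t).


Formula: T = Rt / (1 - t)
Step 1 — (1 - t) = 1 - 0.186 = 0.814
Step 2 — T = 12046 / 0.814 ≈ 14799 N (5 s.f.)

14799 N


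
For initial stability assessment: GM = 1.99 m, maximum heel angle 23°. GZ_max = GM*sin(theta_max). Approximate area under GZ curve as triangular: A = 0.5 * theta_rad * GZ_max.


Formula: GZ_max = GM * sin(theta); Area = 0.5 * theta_rad * GZ_max
Step 1 — GZ_max = 1.99 * sin(23°) = 1.99 * 0.390731 = 0.777555 m
Step 2 — theta_rad = 23 * pi/180 = 0.401426 rad
Step 3 — Area = 0.5 * 0.401426 * 0.777555 ≈ 0.15607 m·rad (5 s.f.)

0.15607 m·rad


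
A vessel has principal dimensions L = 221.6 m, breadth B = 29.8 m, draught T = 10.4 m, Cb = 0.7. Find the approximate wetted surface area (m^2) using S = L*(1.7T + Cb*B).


Formula: S = 1.7*L*T + V/T with V = Cb*L*B*T, i.e. S = L * (1.7*T + Cb*B)
Step 1 — 1.7*T = 1.7 * 10.4 = 17.68 m
Step 2 — Cb*B = 0.7 * 29.8 = 20.86 m
Step 3 — 1.7*T + Cb*B = 17.68 + 20.86 = 38.54 m
Step 4 — S = 221.6 * 38.54 ≈ 8540.5 m^2 (5 s.f.)

8540.5 m^2


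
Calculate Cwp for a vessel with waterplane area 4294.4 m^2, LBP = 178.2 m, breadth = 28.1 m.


Formula: Cwp = Aw / (L * B)
Step 1 — L * B = 178.2 * 28.1 = 5007.42 m^2
Step 2 — Cwp = 4294.4 / 5007.42 ≈ 0.85761 (5 s.f.)

0.85761


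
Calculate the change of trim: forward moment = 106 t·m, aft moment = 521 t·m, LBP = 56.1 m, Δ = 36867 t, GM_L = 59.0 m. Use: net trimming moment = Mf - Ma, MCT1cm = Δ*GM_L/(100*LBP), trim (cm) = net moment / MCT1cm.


Formula: net trimming moment = Mf - Ma; MCT1cm = Δ*GM_L/(100*LBP); trim = net moment / MCT1cm
Step 1 — net trimming moment = 106 - 521 = -415 t·m
Step 2 — MCT1cm = 36867 * 59.0 / (100 * 56.1) = 387.7278 t·m/cm
Step 3 — trim = -415 / 387.7278 ≈ -1.0703 cm (5 s.f.)

-1.0703 cm


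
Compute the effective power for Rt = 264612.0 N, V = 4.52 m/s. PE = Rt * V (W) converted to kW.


Formula: PE = Rt * V / 1000 (kW)
Step 1 — PE (W) = 264612.0 * 4.52 = 1196046.24 W
Step 2 — PE (kW) = 1196046.24 / 1000 ≈ 1196.0 kW (5 s.f.)

1196.0 kW


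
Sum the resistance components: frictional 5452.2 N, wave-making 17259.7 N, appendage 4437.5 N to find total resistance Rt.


Formula: Rt = Rf + Rw + Ra
Substituting: Rt = 5452.2 + 17259.7 + 4437.5
Result: Rt = 27149.4 N

27149.4 N


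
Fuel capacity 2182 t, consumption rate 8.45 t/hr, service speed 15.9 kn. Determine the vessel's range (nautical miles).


Formula: endurance = fuel / rate; range = endurance * speed
Step 1 — endurance = 2182 / 8.45 = 258.2249 hours
Step 2 — range = 258.2249 * 15.9 ≈ 4105.8 nautical miles (5 s.f.)

4105.8 NM


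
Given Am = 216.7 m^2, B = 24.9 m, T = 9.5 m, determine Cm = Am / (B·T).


Formula: Cm = Am / (B * T)
Step 1 — B * T = 24.9 * 9.5 = 236.55 m^2
Step 2 — Cm = 216.7 / 236.55 ≈ 0.91609 (5 s.f.)

0.91609


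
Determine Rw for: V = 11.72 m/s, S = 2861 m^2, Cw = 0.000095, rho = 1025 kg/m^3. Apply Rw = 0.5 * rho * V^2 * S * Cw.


Formula: Rw = 0.5 * rho * V^2 * S * Cw
Step 1 — V^2 = 11.72^2 = 137.3584
Step 2 — 0.5 * rho * V^2 = 0.5 * 1025 * 137.3584 = 70396.18
Step 3 — Rw = 70396.18 * 2861 * 0.000095 ≈ 19133 N (5 s.f.)

19133 N


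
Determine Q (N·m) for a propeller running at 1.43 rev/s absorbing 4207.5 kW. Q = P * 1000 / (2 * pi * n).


Formula: Q = P_W / (2 * pi * n)
Step 1 — P_W = 4207.5 kW * 1000 = 4207500.0 W
Step 2 — 2 * pi * n = 2 * pi * 1.43 = 8.984955
Step 3 — Q = 4207500.0 / 8.984955 ≈ 468280 N·m (5 s.f.)

468280 N·m


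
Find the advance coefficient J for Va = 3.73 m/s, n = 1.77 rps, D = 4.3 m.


Formula: J = Va / (n * D)
Step 1 — n * D = 1.77 * 4.3 = 7.611
Step 2 — J = 3.73 / 7.611 ≈ 0.49008 (5 s.f.)

0.49008


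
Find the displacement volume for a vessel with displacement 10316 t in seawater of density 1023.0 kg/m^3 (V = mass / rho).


Formula: V = mass / rho
Step 1 — convert tonnes to kg: 10316 t * 1000 = 10316000 kg
Step 2 — V = 10316000 / 1023.0 ≈ 10084 m^3 (5 s.f.)

10084 m^3


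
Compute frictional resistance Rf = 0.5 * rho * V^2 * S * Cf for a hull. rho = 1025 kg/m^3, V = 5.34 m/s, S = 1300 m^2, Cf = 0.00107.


Formula: Rf = 0.5 * rho * V^2 * S * Cf
Step 1 — V^2 = 5.34^2 = 28.5156
Step 2 — 0.5 * rho * V^2 = 0.5 * 1025 * 28.5156 = 14614.245
Step 3 — Rf = 14614.245 * 1300 * 0.00107 ≈ 20328 N (5 s.f.)

20328 N


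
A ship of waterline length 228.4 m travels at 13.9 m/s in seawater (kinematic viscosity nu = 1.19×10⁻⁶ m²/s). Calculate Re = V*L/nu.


Formula: Re = V * L / nu
Step 1 — V * L = 13.9 * 228.4 = 3174.76 m^2/s
Step 2 — Re = 3174.76 / 1.19e-6 = 2.67e+09

2.67e+09


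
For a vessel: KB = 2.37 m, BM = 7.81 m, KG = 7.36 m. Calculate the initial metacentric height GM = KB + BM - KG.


Formula: GM = KB + BM - KG
Step 1 — KM = KB + BM = 2.37 + 7.81 = 10.18 m
Step 2 — GM = KM - KG = 10.18 - 7.36 = 2.82 m

2.82 m


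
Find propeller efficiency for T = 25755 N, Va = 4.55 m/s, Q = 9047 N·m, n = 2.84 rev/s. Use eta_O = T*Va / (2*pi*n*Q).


Formula: eta = T * Va / (2 * pi * n * Q)
Step 1 — numerator = T * Va = 25755 * 4.55 = 117185.25
Step 2 — 2 * pi * n = 2 * pi * 2.84 = 17.844246
Step 3 — denominator = 17.844246 * 9047 = 161436.89
Step 4 — eta = 117185.25 / 161436.89 ≈ 0.72589 (5 s.f.)

0.72589


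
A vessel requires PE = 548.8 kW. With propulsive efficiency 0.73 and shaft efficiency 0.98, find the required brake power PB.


Formula: PB = PE / (eta_D * eta_S)
Step 1 — combined efficiency = eta_D * eta_S = 0.73 * 0.98 = 0.7154
Step 2 — PB = 548.8 / 0.7154 ≈ 767.12 kW (5 s.f.)

767.12 kW


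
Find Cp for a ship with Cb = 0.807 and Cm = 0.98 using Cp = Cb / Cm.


Formula: Cp = Cb / Cm
Substituting: Cp = 0.807 / 0.98
Result: Cp ≈ 0.82347 (5 s.f.)

0.82347


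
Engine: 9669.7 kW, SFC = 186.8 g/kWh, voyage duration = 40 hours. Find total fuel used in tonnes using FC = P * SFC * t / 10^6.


Formula: FC (tonnes) = P * SFC * t / 1,000,000
Step 1 — P * SFC * t = 9669.7 * 186.8 * 40 = 72251998.4 g
Step 2 — FC (tonnes) = 72251998.4 / 1,000,000 ≈ 72.252 tonnes (5 s.f.)

72.252 tonnes


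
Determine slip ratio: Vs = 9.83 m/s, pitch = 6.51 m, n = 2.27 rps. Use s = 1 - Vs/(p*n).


Formula: s = 1 - Vs / (p * n)
Step 1 — p * n = 6.51 * 2.27 = 14.7777
Step 2 — Vs / (p*n) = 9.83 / 14.7777 = 0.665191 (6 d.p.)
Step 3 — s = 1 - 0.665191 = 0.334809

0.334809


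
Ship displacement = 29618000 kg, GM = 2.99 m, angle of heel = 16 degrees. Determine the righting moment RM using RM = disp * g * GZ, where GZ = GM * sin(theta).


Formula: GZ = GM * sin(theta); RM = disp * g * GZ
Step 1 — GZ = 2.99 * sin(16°) = 2.99 * 0.275637 = 0.824155 m
Step 2 — RM = 29618000 * 9.81 * 0.824155 ≈ 239460000 N·m (5 s.f.)

239460000 N·m


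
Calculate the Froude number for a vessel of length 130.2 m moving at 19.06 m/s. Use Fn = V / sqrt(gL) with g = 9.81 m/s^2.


Formula: Fn = V / sqrt(g * L)
Step 1 — g * L = 9.81 * 130.2 = 1277.262
Step 2 — sqrt(g * L) = sqrt(1277.262) = 35.738802
Step 3 — Fn = 19.06 / 35.738802 ≈ 0.53331 (5 s.f.)

0.53331


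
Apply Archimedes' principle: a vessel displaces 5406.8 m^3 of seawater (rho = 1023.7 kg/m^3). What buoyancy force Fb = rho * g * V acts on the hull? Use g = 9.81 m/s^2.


Formula: Fb = rho * g * V
Substituting: Fb = 1023.7 * 9.81 * 5406.8
Intermediate: 1023.7 * 9.81 = 10042.497
Result: Fb = 10042.497 * 5406.8 ≈ 54298000 N (5 s.f.)

54298000 N


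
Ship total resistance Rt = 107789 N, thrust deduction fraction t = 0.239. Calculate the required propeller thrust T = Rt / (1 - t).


Formula: T = Rt / (1 - t)
Step 1 — (1 - t) = 1 - 0.239 = 0.761
Step 2 — T = 107789 / 0.761 ≈ 141640 N (5 s.f.)

141640 N


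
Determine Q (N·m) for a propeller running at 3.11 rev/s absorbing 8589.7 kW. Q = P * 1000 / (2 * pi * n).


Formula: Q = P_W / (2 * pi * n)
Step 1 — P_W = 8589.7 kW * 1000 = 8589700.0 W
Step 2 — 2 * pi * n = 2 * pi * 3.11 = 19.540706
Step 3 — Q = 8589700.0 / 19.540706 ≈ 439580 N·m (5 s.f.)

439580 N·m


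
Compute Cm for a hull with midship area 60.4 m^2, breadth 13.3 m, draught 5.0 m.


Formula: Cm = Am / (B * T)
Step 1 — B * T = 13.3 * 5.0 = 66.5 m^2
Step 2 — Cm = 60.4 / 66.5 ≈ 0.90827 (5 s.f.)

0.90827


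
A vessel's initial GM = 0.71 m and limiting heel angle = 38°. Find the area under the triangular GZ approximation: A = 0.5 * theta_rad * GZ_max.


Formula: GZ_max = GM * sin(theta); Area = 0.5 * theta_rad * GZ_max
Step 1 — GZ_max = 0.71 * sin(38°) = 0.71 * 0.615661 = 0.437119 m
Step 2 — theta_rad = 38 * pi/180 = 0.663225 rad
Step 3 — Area = 0.5 * 0.663225 * 0.437119 ≈ 0.14495 m·rad (5 s.f.)

0.14495 m·rad
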